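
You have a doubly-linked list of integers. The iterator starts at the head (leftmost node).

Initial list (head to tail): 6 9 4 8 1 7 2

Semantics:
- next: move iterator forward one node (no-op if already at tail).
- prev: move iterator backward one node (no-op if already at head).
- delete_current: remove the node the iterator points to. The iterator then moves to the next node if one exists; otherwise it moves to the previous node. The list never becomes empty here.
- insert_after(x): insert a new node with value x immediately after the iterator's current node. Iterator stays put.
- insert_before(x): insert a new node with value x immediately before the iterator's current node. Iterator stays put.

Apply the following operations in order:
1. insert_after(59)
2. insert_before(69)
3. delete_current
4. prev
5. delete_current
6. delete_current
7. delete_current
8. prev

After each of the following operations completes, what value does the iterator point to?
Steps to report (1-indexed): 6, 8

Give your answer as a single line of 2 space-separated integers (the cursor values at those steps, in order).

After 1 (insert_after(59)): list=[6, 59, 9, 4, 8, 1, 7, 2] cursor@6
After 2 (insert_before(69)): list=[69, 6, 59, 9, 4, 8, 1, 7, 2] cursor@6
After 3 (delete_current): list=[69, 59, 9, 4, 8, 1, 7, 2] cursor@59
After 4 (prev): list=[69, 59, 9, 4, 8, 1, 7, 2] cursor@69
After 5 (delete_current): list=[59, 9, 4, 8, 1, 7, 2] cursor@59
After 6 (delete_current): list=[9, 4, 8, 1, 7, 2] cursor@9
After 7 (delete_current): list=[4, 8, 1, 7, 2] cursor@4
After 8 (prev): list=[4, 8, 1, 7, 2] cursor@4

Answer: 9 4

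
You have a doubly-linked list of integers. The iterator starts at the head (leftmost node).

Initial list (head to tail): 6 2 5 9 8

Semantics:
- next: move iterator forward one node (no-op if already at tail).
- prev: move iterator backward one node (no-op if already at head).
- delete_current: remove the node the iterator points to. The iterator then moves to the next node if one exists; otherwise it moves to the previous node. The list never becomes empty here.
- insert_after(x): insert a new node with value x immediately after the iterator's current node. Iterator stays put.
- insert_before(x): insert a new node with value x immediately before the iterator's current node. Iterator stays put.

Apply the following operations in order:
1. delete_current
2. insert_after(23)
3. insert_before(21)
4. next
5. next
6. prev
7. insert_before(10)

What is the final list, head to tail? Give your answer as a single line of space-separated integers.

After 1 (delete_current): list=[2, 5, 9, 8] cursor@2
After 2 (insert_after(23)): list=[2, 23, 5, 9, 8] cursor@2
After 3 (insert_before(21)): list=[21, 2, 23, 5, 9, 8] cursor@2
After 4 (next): list=[21, 2, 23, 5, 9, 8] cursor@23
After 5 (next): list=[21, 2, 23, 5, 9, 8] cursor@5
After 6 (prev): list=[21, 2, 23, 5, 9, 8] cursor@23
After 7 (insert_before(10)): list=[21, 2, 10, 23, 5, 9, 8] cursor@23

Answer: 21 2 10 23 5 9 8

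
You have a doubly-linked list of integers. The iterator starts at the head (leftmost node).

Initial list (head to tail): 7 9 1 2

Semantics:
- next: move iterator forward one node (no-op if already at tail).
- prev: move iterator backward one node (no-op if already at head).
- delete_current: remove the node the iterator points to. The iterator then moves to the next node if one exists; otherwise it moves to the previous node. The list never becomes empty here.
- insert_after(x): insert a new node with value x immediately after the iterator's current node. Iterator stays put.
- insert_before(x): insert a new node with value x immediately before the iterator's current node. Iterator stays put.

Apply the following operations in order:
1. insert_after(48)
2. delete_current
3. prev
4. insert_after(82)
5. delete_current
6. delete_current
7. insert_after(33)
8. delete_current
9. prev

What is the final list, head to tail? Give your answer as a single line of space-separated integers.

After 1 (insert_after(48)): list=[7, 48, 9, 1, 2] cursor@7
After 2 (delete_current): list=[48, 9, 1, 2] cursor@48
After 3 (prev): list=[48, 9, 1, 2] cursor@48
After 4 (insert_after(82)): list=[48, 82, 9, 1, 2] cursor@48
After 5 (delete_current): list=[82, 9, 1, 2] cursor@82
After 6 (delete_current): list=[9, 1, 2] cursor@9
After 7 (insert_after(33)): list=[9, 33, 1, 2] cursor@9
After 8 (delete_current): list=[33, 1, 2] cursor@33
After 9 (prev): list=[33, 1, 2] cursor@33

Answer: 33 1 2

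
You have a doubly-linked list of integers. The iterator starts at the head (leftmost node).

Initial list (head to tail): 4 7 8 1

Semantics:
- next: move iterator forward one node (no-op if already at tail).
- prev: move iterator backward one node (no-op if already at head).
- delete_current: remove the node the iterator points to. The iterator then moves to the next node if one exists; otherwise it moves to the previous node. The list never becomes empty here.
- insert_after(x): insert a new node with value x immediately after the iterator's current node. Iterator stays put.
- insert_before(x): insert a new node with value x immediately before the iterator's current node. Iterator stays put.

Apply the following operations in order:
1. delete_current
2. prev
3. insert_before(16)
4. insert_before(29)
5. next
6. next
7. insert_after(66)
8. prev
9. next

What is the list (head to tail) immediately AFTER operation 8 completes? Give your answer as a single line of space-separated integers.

After 1 (delete_current): list=[7, 8, 1] cursor@7
After 2 (prev): list=[7, 8, 1] cursor@7
After 3 (insert_before(16)): list=[16, 7, 8, 1] cursor@7
After 4 (insert_before(29)): list=[16, 29, 7, 8, 1] cursor@7
After 5 (next): list=[16, 29, 7, 8, 1] cursor@8
After 6 (next): list=[16, 29, 7, 8, 1] cursor@1
After 7 (insert_after(66)): list=[16, 29, 7, 8, 1, 66] cursor@1
After 8 (prev): list=[16, 29, 7, 8, 1, 66] cursor@8

Answer: 16 29 7 8 1 66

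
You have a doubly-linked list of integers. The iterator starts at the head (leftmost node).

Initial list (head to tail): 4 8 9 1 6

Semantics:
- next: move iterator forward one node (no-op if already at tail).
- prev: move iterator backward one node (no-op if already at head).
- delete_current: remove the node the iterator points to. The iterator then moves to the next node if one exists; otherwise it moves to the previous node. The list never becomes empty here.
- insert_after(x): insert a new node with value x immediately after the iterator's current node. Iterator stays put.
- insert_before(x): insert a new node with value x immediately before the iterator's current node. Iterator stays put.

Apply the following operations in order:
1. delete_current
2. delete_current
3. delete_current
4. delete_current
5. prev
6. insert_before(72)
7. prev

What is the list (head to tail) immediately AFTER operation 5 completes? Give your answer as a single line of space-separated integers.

Answer: 6

Derivation:
After 1 (delete_current): list=[8, 9, 1, 6] cursor@8
After 2 (delete_current): list=[9, 1, 6] cursor@9
After 3 (delete_current): list=[1, 6] cursor@1
After 4 (delete_current): list=[6] cursor@6
After 5 (prev): list=[6] cursor@6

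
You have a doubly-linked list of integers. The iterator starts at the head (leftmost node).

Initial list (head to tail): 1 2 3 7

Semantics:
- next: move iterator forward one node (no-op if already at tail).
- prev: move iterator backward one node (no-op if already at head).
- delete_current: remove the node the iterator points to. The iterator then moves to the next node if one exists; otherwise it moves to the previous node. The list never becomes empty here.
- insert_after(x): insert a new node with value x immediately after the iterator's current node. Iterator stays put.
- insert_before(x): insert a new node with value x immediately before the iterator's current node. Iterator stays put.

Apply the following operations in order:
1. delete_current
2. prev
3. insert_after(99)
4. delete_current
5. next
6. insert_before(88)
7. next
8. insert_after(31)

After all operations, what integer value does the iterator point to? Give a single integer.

Answer: 7

Derivation:
After 1 (delete_current): list=[2, 3, 7] cursor@2
After 2 (prev): list=[2, 3, 7] cursor@2
After 3 (insert_after(99)): list=[2, 99, 3, 7] cursor@2
After 4 (delete_current): list=[99, 3, 7] cursor@99
After 5 (next): list=[99, 3, 7] cursor@3
After 6 (insert_before(88)): list=[99, 88, 3, 7] cursor@3
After 7 (next): list=[99, 88, 3, 7] cursor@7
After 8 (insert_after(31)): list=[99, 88, 3, 7, 31] cursor@7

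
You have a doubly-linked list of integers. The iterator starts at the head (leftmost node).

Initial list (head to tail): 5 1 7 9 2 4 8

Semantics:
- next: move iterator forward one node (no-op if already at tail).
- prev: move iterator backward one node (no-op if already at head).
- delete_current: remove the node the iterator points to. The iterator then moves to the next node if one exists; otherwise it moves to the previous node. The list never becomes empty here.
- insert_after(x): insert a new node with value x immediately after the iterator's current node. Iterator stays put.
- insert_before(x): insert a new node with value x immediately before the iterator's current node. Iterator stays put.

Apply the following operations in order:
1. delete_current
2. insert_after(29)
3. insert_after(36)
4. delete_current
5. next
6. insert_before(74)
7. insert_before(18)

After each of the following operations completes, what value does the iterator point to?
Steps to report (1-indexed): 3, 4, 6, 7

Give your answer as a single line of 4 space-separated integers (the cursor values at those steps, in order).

After 1 (delete_current): list=[1, 7, 9, 2, 4, 8] cursor@1
After 2 (insert_after(29)): list=[1, 29, 7, 9, 2, 4, 8] cursor@1
After 3 (insert_after(36)): list=[1, 36, 29, 7, 9, 2, 4, 8] cursor@1
After 4 (delete_current): list=[36, 29, 7, 9, 2, 4, 8] cursor@36
After 5 (next): list=[36, 29, 7, 9, 2, 4, 8] cursor@29
After 6 (insert_before(74)): list=[36, 74, 29, 7, 9, 2, 4, 8] cursor@29
After 7 (insert_before(18)): list=[36, 74, 18, 29, 7, 9, 2, 4, 8] cursor@29

Answer: 1 36 29 29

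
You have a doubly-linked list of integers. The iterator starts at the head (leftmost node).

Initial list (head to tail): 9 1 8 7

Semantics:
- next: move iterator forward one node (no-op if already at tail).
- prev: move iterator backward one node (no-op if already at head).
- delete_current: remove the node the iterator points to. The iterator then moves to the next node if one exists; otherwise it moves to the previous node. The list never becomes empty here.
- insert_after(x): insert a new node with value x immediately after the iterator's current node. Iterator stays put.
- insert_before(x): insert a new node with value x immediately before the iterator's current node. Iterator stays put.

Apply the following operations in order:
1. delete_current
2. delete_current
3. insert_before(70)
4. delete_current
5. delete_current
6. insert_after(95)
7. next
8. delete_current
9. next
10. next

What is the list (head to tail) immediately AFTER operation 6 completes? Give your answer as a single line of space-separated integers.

After 1 (delete_current): list=[1, 8, 7] cursor@1
After 2 (delete_current): list=[8, 7] cursor@8
After 3 (insert_before(70)): list=[70, 8, 7] cursor@8
After 4 (delete_current): list=[70, 7] cursor@7
After 5 (delete_current): list=[70] cursor@70
After 6 (insert_after(95)): list=[70, 95] cursor@70

Answer: 70 95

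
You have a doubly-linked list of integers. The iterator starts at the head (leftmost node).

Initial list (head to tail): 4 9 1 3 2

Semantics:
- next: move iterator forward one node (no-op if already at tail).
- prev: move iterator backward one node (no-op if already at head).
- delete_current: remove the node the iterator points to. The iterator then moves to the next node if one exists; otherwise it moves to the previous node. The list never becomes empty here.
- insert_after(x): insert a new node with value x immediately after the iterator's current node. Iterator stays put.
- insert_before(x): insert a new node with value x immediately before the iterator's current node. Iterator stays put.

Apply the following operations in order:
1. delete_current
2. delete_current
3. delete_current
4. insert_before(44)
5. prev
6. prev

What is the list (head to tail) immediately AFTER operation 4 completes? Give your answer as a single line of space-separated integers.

After 1 (delete_current): list=[9, 1, 3, 2] cursor@9
After 2 (delete_current): list=[1, 3, 2] cursor@1
After 3 (delete_current): list=[3, 2] cursor@3
After 4 (insert_before(44)): list=[44, 3, 2] cursor@3

Answer: 44 3 2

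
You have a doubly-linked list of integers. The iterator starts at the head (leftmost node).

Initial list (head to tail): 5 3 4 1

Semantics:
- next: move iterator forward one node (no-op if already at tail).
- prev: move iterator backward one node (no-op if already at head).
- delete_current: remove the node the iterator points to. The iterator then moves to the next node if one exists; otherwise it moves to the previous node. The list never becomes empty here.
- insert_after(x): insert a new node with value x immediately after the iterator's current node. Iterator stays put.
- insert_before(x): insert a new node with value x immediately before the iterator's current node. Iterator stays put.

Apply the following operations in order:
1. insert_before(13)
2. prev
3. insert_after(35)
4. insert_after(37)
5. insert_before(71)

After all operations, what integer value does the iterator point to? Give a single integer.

After 1 (insert_before(13)): list=[13, 5, 3, 4, 1] cursor@5
After 2 (prev): list=[13, 5, 3, 4, 1] cursor@13
After 3 (insert_after(35)): list=[13, 35, 5, 3, 4, 1] cursor@13
After 4 (insert_after(37)): list=[13, 37, 35, 5, 3, 4, 1] cursor@13
After 5 (insert_before(71)): list=[71, 13, 37, 35, 5, 3, 4, 1] cursor@13

Answer: 13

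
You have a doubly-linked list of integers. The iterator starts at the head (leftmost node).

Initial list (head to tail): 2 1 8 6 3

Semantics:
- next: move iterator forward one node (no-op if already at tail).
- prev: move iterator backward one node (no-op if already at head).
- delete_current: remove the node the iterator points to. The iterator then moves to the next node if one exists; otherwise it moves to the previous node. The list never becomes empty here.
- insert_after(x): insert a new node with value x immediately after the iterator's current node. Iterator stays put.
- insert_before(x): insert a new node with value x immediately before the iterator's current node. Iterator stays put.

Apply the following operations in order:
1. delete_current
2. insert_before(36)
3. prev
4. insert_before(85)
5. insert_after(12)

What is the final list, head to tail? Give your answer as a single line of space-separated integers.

After 1 (delete_current): list=[1, 8, 6, 3] cursor@1
After 2 (insert_before(36)): list=[36, 1, 8, 6, 3] cursor@1
After 3 (prev): list=[36, 1, 8, 6, 3] cursor@36
After 4 (insert_before(85)): list=[85, 36, 1, 8, 6, 3] cursor@36
After 5 (insert_after(12)): list=[85, 36, 12, 1, 8, 6, 3] cursor@36

Answer: 85 36 12 1 8 6 3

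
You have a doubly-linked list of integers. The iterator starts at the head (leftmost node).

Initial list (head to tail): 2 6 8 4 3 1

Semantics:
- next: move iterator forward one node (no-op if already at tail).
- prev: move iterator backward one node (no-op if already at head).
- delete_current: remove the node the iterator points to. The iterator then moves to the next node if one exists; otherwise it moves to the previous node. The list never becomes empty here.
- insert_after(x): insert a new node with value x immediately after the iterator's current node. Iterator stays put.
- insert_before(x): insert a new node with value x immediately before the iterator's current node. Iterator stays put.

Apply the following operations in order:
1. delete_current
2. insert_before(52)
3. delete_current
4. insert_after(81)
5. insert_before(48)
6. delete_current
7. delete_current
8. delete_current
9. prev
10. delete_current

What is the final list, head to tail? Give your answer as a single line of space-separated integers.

Answer: 52 3 1

Derivation:
After 1 (delete_current): list=[6, 8, 4, 3, 1] cursor@6
After 2 (insert_before(52)): list=[52, 6, 8, 4, 3, 1] cursor@6
After 3 (delete_current): list=[52, 8, 4, 3, 1] cursor@8
After 4 (insert_after(81)): list=[52, 8, 81, 4, 3, 1] cursor@8
After 5 (insert_before(48)): list=[52, 48, 8, 81, 4, 3, 1] cursor@8
After 6 (delete_current): list=[52, 48, 81, 4, 3, 1] cursor@81
After 7 (delete_current): list=[52, 48, 4, 3, 1] cursor@4
After 8 (delete_current): list=[52, 48, 3, 1] cursor@3
After 9 (prev): list=[52, 48, 3, 1] cursor@48
After 10 (delete_current): list=[52, 3, 1] cursor@3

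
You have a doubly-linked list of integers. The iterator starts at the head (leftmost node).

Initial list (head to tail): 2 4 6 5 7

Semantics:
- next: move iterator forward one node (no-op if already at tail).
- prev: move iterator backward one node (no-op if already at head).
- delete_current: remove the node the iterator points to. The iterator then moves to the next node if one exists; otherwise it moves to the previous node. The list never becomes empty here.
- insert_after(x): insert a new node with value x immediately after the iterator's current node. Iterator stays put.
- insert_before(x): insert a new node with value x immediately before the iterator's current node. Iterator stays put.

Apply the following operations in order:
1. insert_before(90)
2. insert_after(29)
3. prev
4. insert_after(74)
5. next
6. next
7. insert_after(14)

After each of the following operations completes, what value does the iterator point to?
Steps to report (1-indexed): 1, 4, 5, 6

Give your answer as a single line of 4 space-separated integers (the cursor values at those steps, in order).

After 1 (insert_before(90)): list=[90, 2, 4, 6, 5, 7] cursor@2
After 2 (insert_after(29)): list=[90, 2, 29, 4, 6, 5, 7] cursor@2
After 3 (prev): list=[90, 2, 29, 4, 6, 5, 7] cursor@90
After 4 (insert_after(74)): list=[90, 74, 2, 29, 4, 6, 5, 7] cursor@90
After 5 (next): list=[90, 74, 2, 29, 4, 6, 5, 7] cursor@74
After 6 (next): list=[90, 74, 2, 29, 4, 6, 5, 7] cursor@2
After 7 (insert_after(14)): list=[90, 74, 2, 14, 29, 4, 6, 5, 7] cursor@2

Answer: 2 90 74 2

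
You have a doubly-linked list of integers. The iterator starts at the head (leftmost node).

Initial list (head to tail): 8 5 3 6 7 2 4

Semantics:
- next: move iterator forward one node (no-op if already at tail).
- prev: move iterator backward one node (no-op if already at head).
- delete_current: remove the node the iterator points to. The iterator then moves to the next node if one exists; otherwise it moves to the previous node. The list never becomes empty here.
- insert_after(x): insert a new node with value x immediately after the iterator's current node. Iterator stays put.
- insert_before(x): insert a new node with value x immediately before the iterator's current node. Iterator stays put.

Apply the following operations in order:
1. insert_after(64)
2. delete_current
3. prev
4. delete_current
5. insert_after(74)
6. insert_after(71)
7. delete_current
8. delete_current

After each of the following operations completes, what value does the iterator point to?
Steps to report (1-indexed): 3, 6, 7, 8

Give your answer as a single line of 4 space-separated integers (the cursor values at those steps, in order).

Answer: 64 5 71 74

Derivation:
After 1 (insert_after(64)): list=[8, 64, 5, 3, 6, 7, 2, 4] cursor@8
After 2 (delete_current): list=[64, 5, 3, 6, 7, 2, 4] cursor@64
After 3 (prev): list=[64, 5, 3, 6, 7, 2, 4] cursor@64
After 4 (delete_current): list=[5, 3, 6, 7, 2, 4] cursor@5
After 5 (insert_after(74)): list=[5, 74, 3, 6, 7, 2, 4] cursor@5
After 6 (insert_after(71)): list=[5, 71, 74, 3, 6, 7, 2, 4] cursor@5
After 7 (delete_current): list=[71, 74, 3, 6, 7, 2, 4] cursor@71
After 8 (delete_current): list=[74, 3, 6, 7, 2, 4] cursor@74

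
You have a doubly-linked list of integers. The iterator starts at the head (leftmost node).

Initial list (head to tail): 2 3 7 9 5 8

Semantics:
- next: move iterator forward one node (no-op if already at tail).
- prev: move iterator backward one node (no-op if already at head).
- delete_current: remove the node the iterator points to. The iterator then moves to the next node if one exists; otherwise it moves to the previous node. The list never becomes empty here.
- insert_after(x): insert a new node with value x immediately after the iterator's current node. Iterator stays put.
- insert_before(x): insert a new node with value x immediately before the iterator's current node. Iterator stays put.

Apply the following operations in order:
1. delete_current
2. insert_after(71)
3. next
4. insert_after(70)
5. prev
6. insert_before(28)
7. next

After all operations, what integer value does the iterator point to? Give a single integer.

After 1 (delete_current): list=[3, 7, 9, 5, 8] cursor@3
After 2 (insert_after(71)): list=[3, 71, 7, 9, 5, 8] cursor@3
After 3 (next): list=[3, 71, 7, 9, 5, 8] cursor@71
After 4 (insert_after(70)): list=[3, 71, 70, 7, 9, 5, 8] cursor@71
After 5 (prev): list=[3, 71, 70, 7, 9, 5, 8] cursor@3
After 6 (insert_before(28)): list=[28, 3, 71, 70, 7, 9, 5, 8] cursor@3
After 7 (next): list=[28, 3, 71, 70, 7, 9, 5, 8] cursor@71

Answer: 71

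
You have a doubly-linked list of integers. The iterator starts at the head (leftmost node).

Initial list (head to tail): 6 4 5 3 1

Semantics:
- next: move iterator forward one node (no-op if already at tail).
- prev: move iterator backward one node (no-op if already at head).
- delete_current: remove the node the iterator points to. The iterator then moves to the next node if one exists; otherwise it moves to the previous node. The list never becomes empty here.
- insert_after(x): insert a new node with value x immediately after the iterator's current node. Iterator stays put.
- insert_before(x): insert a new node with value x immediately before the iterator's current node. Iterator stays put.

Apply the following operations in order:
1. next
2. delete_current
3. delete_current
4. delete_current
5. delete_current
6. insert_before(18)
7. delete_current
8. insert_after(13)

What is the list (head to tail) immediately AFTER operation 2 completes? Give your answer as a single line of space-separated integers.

After 1 (next): list=[6, 4, 5, 3, 1] cursor@4
After 2 (delete_current): list=[6, 5, 3, 1] cursor@5

Answer: 6 5 3 1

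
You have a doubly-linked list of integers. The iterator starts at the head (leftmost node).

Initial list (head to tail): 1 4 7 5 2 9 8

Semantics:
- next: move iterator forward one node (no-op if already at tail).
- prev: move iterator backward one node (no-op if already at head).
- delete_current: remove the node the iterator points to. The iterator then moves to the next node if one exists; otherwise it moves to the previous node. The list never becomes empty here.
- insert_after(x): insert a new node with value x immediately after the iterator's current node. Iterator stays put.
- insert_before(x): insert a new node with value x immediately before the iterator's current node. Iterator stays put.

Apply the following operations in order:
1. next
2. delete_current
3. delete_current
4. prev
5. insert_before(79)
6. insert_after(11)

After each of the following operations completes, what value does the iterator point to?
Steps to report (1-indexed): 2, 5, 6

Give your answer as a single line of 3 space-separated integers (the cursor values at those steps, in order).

Answer: 7 1 1

Derivation:
After 1 (next): list=[1, 4, 7, 5, 2, 9, 8] cursor@4
After 2 (delete_current): list=[1, 7, 5, 2, 9, 8] cursor@7
After 3 (delete_current): list=[1, 5, 2, 9, 8] cursor@5
After 4 (prev): list=[1, 5, 2, 9, 8] cursor@1
After 5 (insert_before(79)): list=[79, 1, 5, 2, 9, 8] cursor@1
After 6 (insert_after(11)): list=[79, 1, 11, 5, 2, 9, 8] cursor@1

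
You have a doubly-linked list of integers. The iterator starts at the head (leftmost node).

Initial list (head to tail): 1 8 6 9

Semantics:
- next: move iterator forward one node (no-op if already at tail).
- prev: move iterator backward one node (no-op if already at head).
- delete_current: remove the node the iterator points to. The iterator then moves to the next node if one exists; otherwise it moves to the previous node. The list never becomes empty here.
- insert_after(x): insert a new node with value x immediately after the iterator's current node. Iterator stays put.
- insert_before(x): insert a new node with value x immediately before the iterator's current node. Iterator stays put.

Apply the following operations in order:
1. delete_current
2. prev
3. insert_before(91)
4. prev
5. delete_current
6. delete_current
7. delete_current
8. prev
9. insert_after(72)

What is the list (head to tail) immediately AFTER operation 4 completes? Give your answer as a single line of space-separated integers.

Answer: 91 8 6 9

Derivation:
After 1 (delete_current): list=[8, 6, 9] cursor@8
After 2 (prev): list=[8, 6, 9] cursor@8
After 3 (insert_before(91)): list=[91, 8, 6, 9] cursor@8
After 4 (prev): list=[91, 8, 6, 9] cursor@91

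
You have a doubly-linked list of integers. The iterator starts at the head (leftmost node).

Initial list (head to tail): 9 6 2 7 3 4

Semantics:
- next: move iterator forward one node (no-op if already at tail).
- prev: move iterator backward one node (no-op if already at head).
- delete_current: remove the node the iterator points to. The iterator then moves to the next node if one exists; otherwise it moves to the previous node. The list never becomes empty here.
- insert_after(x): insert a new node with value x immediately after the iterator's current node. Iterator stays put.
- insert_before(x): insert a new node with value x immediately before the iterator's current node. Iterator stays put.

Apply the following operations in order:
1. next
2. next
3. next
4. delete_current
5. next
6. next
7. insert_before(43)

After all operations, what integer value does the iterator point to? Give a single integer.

Answer: 4

Derivation:
After 1 (next): list=[9, 6, 2, 7, 3, 4] cursor@6
After 2 (next): list=[9, 6, 2, 7, 3, 4] cursor@2
After 3 (next): list=[9, 6, 2, 7, 3, 4] cursor@7
After 4 (delete_current): list=[9, 6, 2, 3, 4] cursor@3
After 5 (next): list=[9, 6, 2, 3, 4] cursor@4
After 6 (next): list=[9, 6, 2, 3, 4] cursor@4
After 7 (insert_before(43)): list=[9, 6, 2, 3, 43, 4] cursor@4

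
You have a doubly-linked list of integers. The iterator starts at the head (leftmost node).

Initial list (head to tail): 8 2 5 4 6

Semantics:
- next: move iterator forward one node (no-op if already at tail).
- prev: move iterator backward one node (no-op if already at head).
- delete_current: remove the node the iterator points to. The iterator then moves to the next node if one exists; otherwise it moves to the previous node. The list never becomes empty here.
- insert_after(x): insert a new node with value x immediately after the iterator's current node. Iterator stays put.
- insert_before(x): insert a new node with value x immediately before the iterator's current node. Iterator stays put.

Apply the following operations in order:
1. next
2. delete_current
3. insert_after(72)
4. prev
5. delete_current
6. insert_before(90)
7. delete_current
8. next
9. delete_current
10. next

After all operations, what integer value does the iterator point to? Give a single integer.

After 1 (next): list=[8, 2, 5, 4, 6] cursor@2
After 2 (delete_current): list=[8, 5, 4, 6] cursor@5
After 3 (insert_after(72)): list=[8, 5, 72, 4, 6] cursor@5
After 4 (prev): list=[8, 5, 72, 4, 6] cursor@8
After 5 (delete_current): list=[5, 72, 4, 6] cursor@5
After 6 (insert_before(90)): list=[90, 5, 72, 4, 6] cursor@5
After 7 (delete_current): list=[90, 72, 4, 6] cursor@72
After 8 (next): list=[90, 72, 4, 6] cursor@4
After 9 (delete_current): list=[90, 72, 6] cursor@6
After 10 (next): list=[90, 72, 6] cursor@6

Answer: 6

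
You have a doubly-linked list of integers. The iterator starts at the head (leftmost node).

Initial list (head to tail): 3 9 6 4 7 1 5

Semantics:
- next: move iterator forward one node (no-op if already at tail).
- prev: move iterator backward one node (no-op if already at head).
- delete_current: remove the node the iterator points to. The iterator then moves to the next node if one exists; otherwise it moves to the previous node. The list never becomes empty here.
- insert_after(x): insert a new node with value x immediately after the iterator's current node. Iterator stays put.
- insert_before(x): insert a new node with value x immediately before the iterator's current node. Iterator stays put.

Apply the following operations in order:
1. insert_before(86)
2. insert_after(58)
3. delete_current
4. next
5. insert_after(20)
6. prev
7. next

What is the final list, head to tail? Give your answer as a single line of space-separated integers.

After 1 (insert_before(86)): list=[86, 3, 9, 6, 4, 7, 1, 5] cursor@3
After 2 (insert_after(58)): list=[86, 3, 58, 9, 6, 4, 7, 1, 5] cursor@3
After 3 (delete_current): list=[86, 58, 9, 6, 4, 7, 1, 5] cursor@58
After 4 (next): list=[86, 58, 9, 6, 4, 7, 1, 5] cursor@9
After 5 (insert_after(20)): list=[86, 58, 9, 20, 6, 4, 7, 1, 5] cursor@9
After 6 (prev): list=[86, 58, 9, 20, 6, 4, 7, 1, 5] cursor@58
After 7 (next): list=[86, 58, 9, 20, 6, 4, 7, 1, 5] cursor@9

Answer: 86 58 9 20 6 4 7 1 5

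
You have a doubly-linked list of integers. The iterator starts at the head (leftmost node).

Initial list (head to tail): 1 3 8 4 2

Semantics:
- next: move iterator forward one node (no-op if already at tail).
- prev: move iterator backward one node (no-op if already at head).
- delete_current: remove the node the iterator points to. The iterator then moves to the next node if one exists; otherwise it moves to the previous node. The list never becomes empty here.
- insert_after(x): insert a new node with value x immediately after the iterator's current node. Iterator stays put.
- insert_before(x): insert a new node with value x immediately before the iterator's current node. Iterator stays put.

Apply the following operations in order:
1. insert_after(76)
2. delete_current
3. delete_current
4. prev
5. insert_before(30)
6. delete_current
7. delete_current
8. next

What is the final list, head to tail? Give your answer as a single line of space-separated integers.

Answer: 30 4 2

Derivation:
After 1 (insert_after(76)): list=[1, 76, 3, 8, 4, 2] cursor@1
After 2 (delete_current): list=[76, 3, 8, 4, 2] cursor@76
After 3 (delete_current): list=[3, 8, 4, 2] cursor@3
After 4 (prev): list=[3, 8, 4, 2] cursor@3
After 5 (insert_before(30)): list=[30, 3, 8, 4, 2] cursor@3
After 6 (delete_current): list=[30, 8, 4, 2] cursor@8
After 7 (delete_current): list=[30, 4, 2] cursor@4
After 8 (next): list=[30, 4, 2] cursor@2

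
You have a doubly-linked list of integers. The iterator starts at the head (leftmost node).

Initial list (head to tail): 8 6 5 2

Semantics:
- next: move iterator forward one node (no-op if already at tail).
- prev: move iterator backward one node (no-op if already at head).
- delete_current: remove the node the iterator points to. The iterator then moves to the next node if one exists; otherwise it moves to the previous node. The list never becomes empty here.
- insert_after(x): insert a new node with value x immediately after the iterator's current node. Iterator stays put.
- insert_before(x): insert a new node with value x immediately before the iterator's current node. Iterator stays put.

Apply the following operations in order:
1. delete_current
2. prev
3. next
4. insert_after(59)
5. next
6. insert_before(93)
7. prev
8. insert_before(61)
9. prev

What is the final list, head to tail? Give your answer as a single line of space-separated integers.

Answer: 6 5 61 93 59 2

Derivation:
After 1 (delete_current): list=[6, 5, 2] cursor@6
After 2 (prev): list=[6, 5, 2] cursor@6
After 3 (next): list=[6, 5, 2] cursor@5
After 4 (insert_after(59)): list=[6, 5, 59, 2] cursor@5
After 5 (next): list=[6, 5, 59, 2] cursor@59
After 6 (insert_before(93)): list=[6, 5, 93, 59, 2] cursor@59
After 7 (prev): list=[6, 5, 93, 59, 2] cursor@93
After 8 (insert_before(61)): list=[6, 5, 61, 93, 59, 2] cursor@93
After 9 (prev): list=[6, 5, 61, 93, 59, 2] cursor@61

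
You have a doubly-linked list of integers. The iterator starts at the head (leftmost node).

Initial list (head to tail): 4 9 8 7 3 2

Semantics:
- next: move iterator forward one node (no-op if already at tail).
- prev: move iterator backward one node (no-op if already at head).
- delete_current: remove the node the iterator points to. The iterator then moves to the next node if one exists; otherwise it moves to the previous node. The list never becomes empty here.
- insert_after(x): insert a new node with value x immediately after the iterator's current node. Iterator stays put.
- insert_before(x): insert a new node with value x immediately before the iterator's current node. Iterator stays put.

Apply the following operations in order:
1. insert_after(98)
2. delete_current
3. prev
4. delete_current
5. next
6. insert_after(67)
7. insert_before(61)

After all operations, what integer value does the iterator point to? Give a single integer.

After 1 (insert_after(98)): list=[4, 98, 9, 8, 7, 3, 2] cursor@4
After 2 (delete_current): list=[98, 9, 8, 7, 3, 2] cursor@98
After 3 (prev): list=[98, 9, 8, 7, 3, 2] cursor@98
After 4 (delete_current): list=[9, 8, 7, 3, 2] cursor@9
After 5 (next): list=[9, 8, 7, 3, 2] cursor@8
After 6 (insert_after(67)): list=[9, 8, 67, 7, 3, 2] cursor@8
After 7 (insert_before(61)): list=[9, 61, 8, 67, 7, 3, 2] cursor@8

Answer: 8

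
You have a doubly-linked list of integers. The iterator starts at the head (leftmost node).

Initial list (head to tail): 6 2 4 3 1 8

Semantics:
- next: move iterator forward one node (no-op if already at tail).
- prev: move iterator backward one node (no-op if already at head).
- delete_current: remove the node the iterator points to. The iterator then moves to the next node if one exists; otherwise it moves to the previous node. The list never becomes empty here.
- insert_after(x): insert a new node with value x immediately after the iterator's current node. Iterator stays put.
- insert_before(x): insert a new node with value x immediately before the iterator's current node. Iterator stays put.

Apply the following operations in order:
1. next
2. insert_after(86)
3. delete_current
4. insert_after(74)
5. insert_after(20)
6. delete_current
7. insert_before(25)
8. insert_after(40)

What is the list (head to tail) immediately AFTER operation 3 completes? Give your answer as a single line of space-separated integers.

Answer: 6 86 4 3 1 8

Derivation:
After 1 (next): list=[6, 2, 4, 3, 1, 8] cursor@2
After 2 (insert_after(86)): list=[6, 2, 86, 4, 3, 1, 8] cursor@2
After 3 (delete_current): list=[6, 86, 4, 3, 1, 8] cursor@86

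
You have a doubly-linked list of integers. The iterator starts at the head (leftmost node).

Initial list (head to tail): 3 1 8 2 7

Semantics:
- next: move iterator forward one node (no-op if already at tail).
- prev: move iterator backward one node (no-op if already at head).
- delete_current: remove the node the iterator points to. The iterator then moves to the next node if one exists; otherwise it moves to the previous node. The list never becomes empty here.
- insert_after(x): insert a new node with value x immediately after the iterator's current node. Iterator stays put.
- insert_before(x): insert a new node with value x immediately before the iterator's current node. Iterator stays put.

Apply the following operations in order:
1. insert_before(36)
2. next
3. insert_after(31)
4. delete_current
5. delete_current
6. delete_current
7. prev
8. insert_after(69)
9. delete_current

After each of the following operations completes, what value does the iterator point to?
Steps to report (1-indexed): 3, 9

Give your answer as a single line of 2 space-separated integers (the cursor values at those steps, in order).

After 1 (insert_before(36)): list=[36, 3, 1, 8, 2, 7] cursor@3
After 2 (next): list=[36, 3, 1, 8, 2, 7] cursor@1
After 3 (insert_after(31)): list=[36, 3, 1, 31, 8, 2, 7] cursor@1
After 4 (delete_current): list=[36, 3, 31, 8, 2, 7] cursor@31
After 5 (delete_current): list=[36, 3, 8, 2, 7] cursor@8
After 6 (delete_current): list=[36, 3, 2, 7] cursor@2
After 7 (prev): list=[36, 3, 2, 7] cursor@3
After 8 (insert_after(69)): list=[36, 3, 69, 2, 7] cursor@3
After 9 (delete_current): list=[36, 69, 2, 7] cursor@69

Answer: 1 69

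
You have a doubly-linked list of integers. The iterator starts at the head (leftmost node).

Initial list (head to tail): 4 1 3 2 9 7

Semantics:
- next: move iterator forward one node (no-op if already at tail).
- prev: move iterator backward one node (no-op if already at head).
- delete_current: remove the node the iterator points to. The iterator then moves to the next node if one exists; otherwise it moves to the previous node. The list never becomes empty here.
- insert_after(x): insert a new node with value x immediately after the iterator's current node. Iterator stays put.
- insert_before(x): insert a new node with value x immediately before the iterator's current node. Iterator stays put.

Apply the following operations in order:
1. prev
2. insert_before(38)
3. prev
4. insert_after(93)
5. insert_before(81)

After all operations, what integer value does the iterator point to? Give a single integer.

After 1 (prev): list=[4, 1, 3, 2, 9, 7] cursor@4
After 2 (insert_before(38)): list=[38, 4, 1, 3, 2, 9, 7] cursor@4
After 3 (prev): list=[38, 4, 1, 3, 2, 9, 7] cursor@38
After 4 (insert_after(93)): list=[38, 93, 4, 1, 3, 2, 9, 7] cursor@38
After 5 (insert_before(81)): list=[81, 38, 93, 4, 1, 3, 2, 9, 7] cursor@38

Answer: 38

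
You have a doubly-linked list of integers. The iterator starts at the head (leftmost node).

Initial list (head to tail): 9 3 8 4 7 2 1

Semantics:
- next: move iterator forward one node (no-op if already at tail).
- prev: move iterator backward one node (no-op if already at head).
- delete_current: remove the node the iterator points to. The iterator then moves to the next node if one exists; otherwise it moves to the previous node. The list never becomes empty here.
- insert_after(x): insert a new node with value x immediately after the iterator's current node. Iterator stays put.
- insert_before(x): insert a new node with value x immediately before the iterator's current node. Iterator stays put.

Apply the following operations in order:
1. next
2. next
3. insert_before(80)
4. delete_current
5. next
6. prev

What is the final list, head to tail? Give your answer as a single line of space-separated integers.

Answer: 9 3 80 4 7 2 1

Derivation:
After 1 (next): list=[9, 3, 8, 4, 7, 2, 1] cursor@3
After 2 (next): list=[9, 3, 8, 4, 7, 2, 1] cursor@8
After 3 (insert_before(80)): list=[9, 3, 80, 8, 4, 7, 2, 1] cursor@8
After 4 (delete_current): list=[9, 3, 80, 4, 7, 2, 1] cursor@4
After 5 (next): list=[9, 3, 80, 4, 7, 2, 1] cursor@7
After 6 (prev): list=[9, 3, 80, 4, 7, 2, 1] cursor@4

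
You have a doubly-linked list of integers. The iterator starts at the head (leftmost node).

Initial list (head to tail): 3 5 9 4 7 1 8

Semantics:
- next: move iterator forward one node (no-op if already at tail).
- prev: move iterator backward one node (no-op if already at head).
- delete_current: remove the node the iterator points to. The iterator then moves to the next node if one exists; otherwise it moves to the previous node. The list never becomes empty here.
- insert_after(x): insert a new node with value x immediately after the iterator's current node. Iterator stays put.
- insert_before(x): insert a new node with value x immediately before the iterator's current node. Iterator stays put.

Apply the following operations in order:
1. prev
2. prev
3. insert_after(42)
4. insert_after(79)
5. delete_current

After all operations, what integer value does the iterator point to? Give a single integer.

After 1 (prev): list=[3, 5, 9, 4, 7, 1, 8] cursor@3
After 2 (prev): list=[3, 5, 9, 4, 7, 1, 8] cursor@3
After 3 (insert_after(42)): list=[3, 42, 5, 9, 4, 7, 1, 8] cursor@3
After 4 (insert_after(79)): list=[3, 79, 42, 5, 9, 4, 7, 1, 8] cursor@3
After 5 (delete_current): list=[79, 42, 5, 9, 4, 7, 1, 8] cursor@79

Answer: 79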